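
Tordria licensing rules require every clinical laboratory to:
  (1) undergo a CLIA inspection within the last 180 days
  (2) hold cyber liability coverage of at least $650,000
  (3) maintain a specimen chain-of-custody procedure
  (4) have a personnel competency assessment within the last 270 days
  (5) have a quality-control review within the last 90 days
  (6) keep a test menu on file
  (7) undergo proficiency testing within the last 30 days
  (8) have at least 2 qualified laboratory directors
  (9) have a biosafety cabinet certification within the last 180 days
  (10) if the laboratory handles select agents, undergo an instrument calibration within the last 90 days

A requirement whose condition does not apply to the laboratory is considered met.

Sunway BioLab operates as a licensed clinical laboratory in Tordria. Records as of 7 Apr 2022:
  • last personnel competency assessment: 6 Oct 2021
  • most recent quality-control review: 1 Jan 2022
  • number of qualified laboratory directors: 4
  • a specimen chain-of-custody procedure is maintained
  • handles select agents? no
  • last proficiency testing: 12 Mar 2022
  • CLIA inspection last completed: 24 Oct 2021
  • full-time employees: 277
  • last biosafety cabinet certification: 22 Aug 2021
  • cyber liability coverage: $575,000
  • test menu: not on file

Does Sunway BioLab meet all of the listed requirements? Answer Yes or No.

No

1. CLIA inspection 165 days ago vs limit 180 → met
2. cyber liability coverage $575,000 < $650,000 → not met
3. specimen chain-of-custody procedure present → met
4. personnel competency assessment 183 days ago vs limit 270 → met
5. quality-control review 96 days ago vs limit 90 → not met
6. test menu absent → not met
7. proficiency testing 26 days ago vs limit 30 → met
8. qualified laboratory directors 4 ≥ 2 → met
9. biosafety cabinet certification 228 days ago vs limit 180 → not met
10. condition 'handles select agents' does not hold → requirement n/a → met
Not met: 2, 5, 6, 9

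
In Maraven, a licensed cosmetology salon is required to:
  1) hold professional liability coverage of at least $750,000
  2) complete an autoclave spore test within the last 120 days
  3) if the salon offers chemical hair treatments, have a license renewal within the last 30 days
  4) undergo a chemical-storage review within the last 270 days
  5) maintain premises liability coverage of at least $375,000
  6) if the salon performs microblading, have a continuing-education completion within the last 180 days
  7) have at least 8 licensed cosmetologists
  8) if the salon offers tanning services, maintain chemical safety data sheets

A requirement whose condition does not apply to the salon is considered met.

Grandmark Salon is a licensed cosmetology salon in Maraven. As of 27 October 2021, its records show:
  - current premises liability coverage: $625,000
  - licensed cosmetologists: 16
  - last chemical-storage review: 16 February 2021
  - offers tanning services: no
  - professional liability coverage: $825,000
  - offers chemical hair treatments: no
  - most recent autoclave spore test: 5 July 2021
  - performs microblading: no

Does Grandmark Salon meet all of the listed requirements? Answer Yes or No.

Yes

1. professional liability coverage $825,000 ≥ $750,000 → met
2. autoclave spore test 114 days ago vs limit 120 → met
3. condition 'offers chemical hair treatments' does not hold → requirement n/a → met
4. chemical-storage review 253 days ago vs limit 270 → met
5. premises liability coverage $625,000 ≥ $375,000 → met
6. condition 'performs microblading' does not hold → requirement n/a → met
7. licensed cosmetologists 16 ≥ 8 → met
8. condition 'offers tanning services' does not hold → requirement n/a → met
All met.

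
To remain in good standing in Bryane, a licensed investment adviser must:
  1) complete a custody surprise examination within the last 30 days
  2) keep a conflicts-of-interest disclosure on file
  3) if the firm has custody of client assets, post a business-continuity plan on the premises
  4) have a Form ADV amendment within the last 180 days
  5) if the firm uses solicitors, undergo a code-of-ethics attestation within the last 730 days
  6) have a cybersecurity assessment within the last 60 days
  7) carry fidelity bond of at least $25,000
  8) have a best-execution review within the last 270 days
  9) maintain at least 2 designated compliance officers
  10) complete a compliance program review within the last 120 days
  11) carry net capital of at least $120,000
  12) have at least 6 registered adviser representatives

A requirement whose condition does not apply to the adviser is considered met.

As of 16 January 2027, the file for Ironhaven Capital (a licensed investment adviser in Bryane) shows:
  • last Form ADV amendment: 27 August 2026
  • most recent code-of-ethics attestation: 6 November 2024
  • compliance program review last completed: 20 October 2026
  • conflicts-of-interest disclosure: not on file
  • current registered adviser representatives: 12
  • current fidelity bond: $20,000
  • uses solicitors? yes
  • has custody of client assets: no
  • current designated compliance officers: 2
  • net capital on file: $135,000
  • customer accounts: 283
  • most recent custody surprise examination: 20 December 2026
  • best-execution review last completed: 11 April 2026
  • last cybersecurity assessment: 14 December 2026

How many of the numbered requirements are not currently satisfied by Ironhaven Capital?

1. custody surprise examination 27 days ago vs limit 30 → met
2. conflicts-of-interest disclosure absent → not met
3. condition 'has custody of client assets' does not hold → requirement n/a → met
4. Form ADV amendment 142 days ago vs limit 180 → met
5. condition 'uses solicitors' holds; code-of-ethics attestation 801 days ago vs limit 730 → not met
6. cybersecurity assessment 33 days ago vs limit 60 → met
7. fidelity bond $20,000 < $25,000 → not met
8. best-execution review 280 days ago vs limit 270 → not met
9. designated compliance officers 2 ≥ 2 → met
10. compliance program review 88 days ago vs limit 120 → met
11. net capital $135,000 ≥ $120,000 → met
12. registered adviser representatives 12 ≥ 6 → met
Not met: 4 of 12

4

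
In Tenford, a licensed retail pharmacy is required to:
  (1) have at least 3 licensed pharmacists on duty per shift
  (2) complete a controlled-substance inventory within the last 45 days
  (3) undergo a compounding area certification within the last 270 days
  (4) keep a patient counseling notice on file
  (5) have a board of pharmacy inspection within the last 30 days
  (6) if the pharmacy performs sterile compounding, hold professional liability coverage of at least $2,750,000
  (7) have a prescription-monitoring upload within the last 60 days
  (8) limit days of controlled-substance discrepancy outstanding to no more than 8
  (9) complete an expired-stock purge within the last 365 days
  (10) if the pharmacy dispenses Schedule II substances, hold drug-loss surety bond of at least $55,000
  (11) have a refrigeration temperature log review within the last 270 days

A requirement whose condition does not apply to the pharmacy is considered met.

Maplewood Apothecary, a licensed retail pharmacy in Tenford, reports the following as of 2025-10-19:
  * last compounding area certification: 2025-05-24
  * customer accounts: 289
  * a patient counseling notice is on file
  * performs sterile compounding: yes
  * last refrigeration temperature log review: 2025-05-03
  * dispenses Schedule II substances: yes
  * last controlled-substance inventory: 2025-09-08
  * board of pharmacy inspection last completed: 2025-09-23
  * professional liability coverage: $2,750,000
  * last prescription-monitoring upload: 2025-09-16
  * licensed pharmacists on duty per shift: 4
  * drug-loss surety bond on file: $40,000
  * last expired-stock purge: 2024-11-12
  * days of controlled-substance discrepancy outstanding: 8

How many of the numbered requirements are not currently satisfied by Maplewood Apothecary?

1. licensed pharmacists on duty per shift 4 ≥ 3 → met
2. controlled-substance inventory 41 days ago vs limit 45 → met
3. compounding area certification 148 days ago vs limit 270 → met
4. patient counseling notice present → met
5. board of pharmacy inspection 26 days ago vs limit 30 → met
6. condition 'performs sterile compounding' holds; professional liability coverage $2,750,000 ≥ $2,750,000 → met
7. prescription-monitoring upload 33 days ago vs limit 60 → met
8. days of controlled-substance discrepancy outstanding 8 ≤ 8 → met
9. expired-stock purge 341 days ago vs limit 365 → met
10. condition 'dispenses Schedule II substances' holds; drug-loss surety bond $40,000 < $55,000 → not met
11. refrigeration temperature log review 169 days ago vs limit 270 → met
Not met: 1 of 11

1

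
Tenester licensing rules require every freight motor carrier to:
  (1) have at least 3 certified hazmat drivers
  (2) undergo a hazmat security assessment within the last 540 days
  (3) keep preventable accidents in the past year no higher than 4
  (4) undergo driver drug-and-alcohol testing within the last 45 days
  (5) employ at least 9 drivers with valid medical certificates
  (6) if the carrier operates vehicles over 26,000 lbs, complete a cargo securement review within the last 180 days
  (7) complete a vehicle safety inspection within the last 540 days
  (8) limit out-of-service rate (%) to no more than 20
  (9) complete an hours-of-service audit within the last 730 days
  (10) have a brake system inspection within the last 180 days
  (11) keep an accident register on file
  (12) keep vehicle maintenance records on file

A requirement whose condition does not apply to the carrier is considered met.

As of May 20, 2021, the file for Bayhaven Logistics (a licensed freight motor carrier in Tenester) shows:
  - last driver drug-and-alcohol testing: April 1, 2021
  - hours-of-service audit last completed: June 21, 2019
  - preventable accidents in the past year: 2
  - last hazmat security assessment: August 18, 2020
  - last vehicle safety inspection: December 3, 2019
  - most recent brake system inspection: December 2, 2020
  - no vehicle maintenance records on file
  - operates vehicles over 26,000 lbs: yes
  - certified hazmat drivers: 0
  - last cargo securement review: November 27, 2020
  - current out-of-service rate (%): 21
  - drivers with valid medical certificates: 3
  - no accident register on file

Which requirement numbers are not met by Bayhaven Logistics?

1, 4, 5, 8, 11, 12

1. certified hazmat drivers 0 < 3 → not met
2. hazmat security assessment 275 days ago vs limit 540 → met
3. preventable accidents in the past year 2 ≤ 4 → met
4. driver drug-and-alcohol testing 49 days ago vs limit 45 → not met
5. drivers with valid medical certificates 3 < 9 → not met
6. condition 'operates vehicles over 26,000 lbs' holds; cargo securement review 174 days ago vs limit 180 → met
7. vehicle safety inspection 534 days ago vs limit 540 → met
8. out-of-service rate (%) 21 > 20 → not met
9. hours-of-service audit 699 days ago vs limit 730 → met
10. brake system inspection 169 days ago vs limit 180 → met
11. accident register absent → not met
12. vehicle maintenance records absent → not met
Not met: 1, 4, 5, 8, 11, 12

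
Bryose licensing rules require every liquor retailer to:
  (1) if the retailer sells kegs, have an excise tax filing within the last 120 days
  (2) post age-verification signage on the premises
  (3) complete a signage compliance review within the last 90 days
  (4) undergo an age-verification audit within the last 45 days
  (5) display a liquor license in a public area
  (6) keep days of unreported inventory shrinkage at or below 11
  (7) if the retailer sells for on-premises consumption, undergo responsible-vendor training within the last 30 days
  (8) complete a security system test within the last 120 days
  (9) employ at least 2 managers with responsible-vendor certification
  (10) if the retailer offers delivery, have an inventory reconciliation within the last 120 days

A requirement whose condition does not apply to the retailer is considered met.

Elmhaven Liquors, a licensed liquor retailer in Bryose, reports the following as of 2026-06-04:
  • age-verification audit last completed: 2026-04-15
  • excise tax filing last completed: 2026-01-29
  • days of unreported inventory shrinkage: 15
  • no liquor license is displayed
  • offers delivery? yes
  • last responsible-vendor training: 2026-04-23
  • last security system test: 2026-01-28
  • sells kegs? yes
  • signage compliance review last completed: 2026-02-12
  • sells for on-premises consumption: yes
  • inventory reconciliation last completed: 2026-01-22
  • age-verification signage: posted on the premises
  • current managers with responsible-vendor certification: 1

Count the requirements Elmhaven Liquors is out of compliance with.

1. condition 'sells kegs' holds; excise tax filing 126 days ago vs limit 120 → not met
2. age-verification signage present → met
3. signage compliance review 112 days ago vs limit 90 → not met
4. age-verification audit 50 days ago vs limit 45 → not met
5. liquor license absent → not met
6. days of unreported inventory shrinkage 15 > 11 → not met
7. condition 'sells for on-premises consumption' holds; responsible-vendor training 42 days ago vs limit 30 → not met
8. security system test 127 days ago vs limit 120 → not met
9. managers with responsible-vendor certification 1 < 2 → not met
10. condition 'offers delivery' holds; inventory reconciliation 133 days ago vs limit 120 → not met
Not met: 9 of 10

9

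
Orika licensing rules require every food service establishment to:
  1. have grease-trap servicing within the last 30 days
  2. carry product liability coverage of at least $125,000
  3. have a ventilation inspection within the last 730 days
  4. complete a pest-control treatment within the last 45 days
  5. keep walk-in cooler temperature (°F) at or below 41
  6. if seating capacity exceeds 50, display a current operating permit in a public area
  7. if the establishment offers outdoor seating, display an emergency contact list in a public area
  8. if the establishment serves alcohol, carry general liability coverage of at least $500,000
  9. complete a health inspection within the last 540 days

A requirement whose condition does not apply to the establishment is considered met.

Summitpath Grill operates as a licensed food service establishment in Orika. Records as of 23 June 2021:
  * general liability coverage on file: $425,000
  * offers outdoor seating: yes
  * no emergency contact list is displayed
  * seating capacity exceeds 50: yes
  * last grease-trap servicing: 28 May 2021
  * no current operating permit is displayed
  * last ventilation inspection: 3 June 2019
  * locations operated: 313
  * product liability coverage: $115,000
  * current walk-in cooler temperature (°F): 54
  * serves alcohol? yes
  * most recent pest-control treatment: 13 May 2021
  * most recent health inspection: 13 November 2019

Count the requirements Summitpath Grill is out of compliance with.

7

1. grease-trap servicing 26 days ago vs limit 30 → met
2. product liability coverage $115,000 < $125,000 → not met
3. ventilation inspection 751 days ago vs limit 730 → not met
4. pest-control treatment 41 days ago vs limit 45 → met
5. walk-in cooler temperature (°F) 54 > 41 → not met
6. condition 'seating capacity exceeds 50' holds; current operating permit absent → not met
7. condition 'offers outdoor seating' holds; emergency contact list absent → not met
8. condition 'serves alcohol' holds; general liability coverage $425,000 < $500,000 → not met
9. health inspection 588 days ago vs limit 540 → not met
Not met: 7 of 9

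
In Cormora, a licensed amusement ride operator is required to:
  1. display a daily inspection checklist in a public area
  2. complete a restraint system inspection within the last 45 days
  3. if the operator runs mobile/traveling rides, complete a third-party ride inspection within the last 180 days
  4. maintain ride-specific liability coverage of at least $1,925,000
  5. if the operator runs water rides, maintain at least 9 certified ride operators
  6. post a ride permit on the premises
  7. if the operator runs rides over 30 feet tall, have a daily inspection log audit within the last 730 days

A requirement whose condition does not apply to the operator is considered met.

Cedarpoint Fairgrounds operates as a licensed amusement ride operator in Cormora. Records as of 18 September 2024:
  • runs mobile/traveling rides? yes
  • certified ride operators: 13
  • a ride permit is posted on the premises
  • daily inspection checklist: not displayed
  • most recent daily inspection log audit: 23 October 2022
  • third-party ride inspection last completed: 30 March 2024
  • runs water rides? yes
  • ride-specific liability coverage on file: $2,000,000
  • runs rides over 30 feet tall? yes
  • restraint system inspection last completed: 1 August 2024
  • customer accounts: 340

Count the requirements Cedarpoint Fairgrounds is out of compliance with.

2

1. daily inspection checklist absent → not met
2. restraint system inspection 48 days ago vs limit 45 → not met
3. condition 'runs mobile/traveling rides' holds; third-party ride inspection 172 days ago vs limit 180 → met
4. ride-specific liability coverage $2,000,000 ≥ $1,925,000 → met
5. condition 'runs water rides' holds; certified ride operators 13 ≥ 9 → met
6. ride permit present → met
7. condition 'runs rides over 30 feet tall' holds; daily inspection log audit 696 days ago vs limit 730 → met
Not met: 2 of 7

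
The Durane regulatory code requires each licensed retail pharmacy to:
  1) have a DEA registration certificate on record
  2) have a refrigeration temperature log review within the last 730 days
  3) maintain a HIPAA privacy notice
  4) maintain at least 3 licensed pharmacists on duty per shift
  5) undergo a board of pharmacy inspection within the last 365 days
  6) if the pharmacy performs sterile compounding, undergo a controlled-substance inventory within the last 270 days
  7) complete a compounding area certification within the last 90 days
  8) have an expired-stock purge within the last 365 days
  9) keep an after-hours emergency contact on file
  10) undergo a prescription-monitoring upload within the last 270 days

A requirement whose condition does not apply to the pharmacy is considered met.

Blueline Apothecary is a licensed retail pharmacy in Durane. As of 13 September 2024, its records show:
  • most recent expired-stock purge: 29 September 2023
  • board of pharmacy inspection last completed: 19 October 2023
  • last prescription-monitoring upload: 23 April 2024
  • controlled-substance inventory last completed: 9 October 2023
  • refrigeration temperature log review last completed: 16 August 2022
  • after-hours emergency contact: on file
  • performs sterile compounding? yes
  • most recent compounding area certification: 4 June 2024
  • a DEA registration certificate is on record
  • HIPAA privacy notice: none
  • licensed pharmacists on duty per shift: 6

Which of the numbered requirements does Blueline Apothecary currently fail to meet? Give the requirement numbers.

1. DEA registration certificate present → met
2. refrigeration temperature log review 759 days ago vs limit 730 → not met
3. HIPAA privacy notice absent → not met
4. licensed pharmacists on duty per shift 6 ≥ 3 → met
5. board of pharmacy inspection 330 days ago vs limit 365 → met
6. condition 'performs sterile compounding' holds; controlled-substance inventory 340 days ago vs limit 270 → not met
7. compounding area certification 101 days ago vs limit 90 → not met
8. expired-stock purge 350 days ago vs limit 365 → met
9. after-hours emergency contact present → met
10. prescription-monitoring upload 143 days ago vs limit 270 → met
Not met: 2, 3, 6, 7

2, 3, 6, 7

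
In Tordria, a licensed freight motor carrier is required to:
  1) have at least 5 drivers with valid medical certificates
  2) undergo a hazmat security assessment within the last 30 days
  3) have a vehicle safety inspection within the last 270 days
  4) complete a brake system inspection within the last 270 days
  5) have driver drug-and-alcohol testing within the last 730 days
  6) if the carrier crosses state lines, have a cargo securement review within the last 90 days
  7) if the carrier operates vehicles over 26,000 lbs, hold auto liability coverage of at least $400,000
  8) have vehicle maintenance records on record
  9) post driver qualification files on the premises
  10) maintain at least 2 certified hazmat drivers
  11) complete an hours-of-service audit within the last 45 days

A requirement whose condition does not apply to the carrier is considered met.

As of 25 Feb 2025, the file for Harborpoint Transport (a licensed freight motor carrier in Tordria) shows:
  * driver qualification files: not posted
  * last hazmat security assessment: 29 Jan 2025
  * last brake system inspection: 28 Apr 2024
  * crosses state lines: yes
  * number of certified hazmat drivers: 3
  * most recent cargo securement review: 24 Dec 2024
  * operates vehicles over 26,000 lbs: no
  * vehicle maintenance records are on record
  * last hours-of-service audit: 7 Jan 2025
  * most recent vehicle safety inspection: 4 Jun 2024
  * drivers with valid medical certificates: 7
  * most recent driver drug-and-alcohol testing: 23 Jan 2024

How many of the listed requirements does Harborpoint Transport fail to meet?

1. drivers with valid medical certificates 7 ≥ 5 → met
2. hazmat security assessment 27 days ago vs limit 30 → met
3. vehicle safety inspection 266 days ago vs limit 270 → met
4. brake system inspection 303 days ago vs limit 270 → not met
5. driver drug-and-alcohol testing 399 days ago vs limit 730 → met
6. condition 'crosses state lines' holds; cargo securement review 63 days ago vs limit 90 → met
7. condition 'operates vehicles over 26,000 lbs' does not hold → requirement n/a → met
8. vehicle maintenance records present → met
9. driver qualification files absent → not met
10. certified hazmat drivers 3 ≥ 2 → met
11. hours-of-service audit 49 days ago vs limit 45 → not met
Not met: 3 of 11

3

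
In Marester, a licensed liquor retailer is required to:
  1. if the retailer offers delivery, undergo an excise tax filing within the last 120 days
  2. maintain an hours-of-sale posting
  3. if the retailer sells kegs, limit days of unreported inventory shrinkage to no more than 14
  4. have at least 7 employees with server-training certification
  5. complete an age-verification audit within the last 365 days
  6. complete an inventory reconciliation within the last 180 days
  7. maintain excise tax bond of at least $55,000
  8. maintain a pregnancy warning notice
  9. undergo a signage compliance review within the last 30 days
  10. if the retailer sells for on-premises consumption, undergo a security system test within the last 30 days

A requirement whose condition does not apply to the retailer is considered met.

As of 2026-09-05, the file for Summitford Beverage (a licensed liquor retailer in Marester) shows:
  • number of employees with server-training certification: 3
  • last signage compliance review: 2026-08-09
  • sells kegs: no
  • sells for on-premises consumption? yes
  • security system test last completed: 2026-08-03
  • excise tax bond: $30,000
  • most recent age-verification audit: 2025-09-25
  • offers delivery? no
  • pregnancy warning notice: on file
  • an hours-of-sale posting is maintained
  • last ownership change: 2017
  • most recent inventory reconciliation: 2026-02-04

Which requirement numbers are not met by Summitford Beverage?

4, 6, 7, 10

1. condition 'offers delivery' does not hold → requirement n/a → met
2. hours-of-sale posting present → met
3. condition 'sells kegs' does not hold → requirement n/a → met
4. employees with server-training certification 3 < 7 → not met
5. age-verification audit 345 days ago vs limit 365 → met
6. inventory reconciliation 213 days ago vs limit 180 → not met
7. excise tax bond $30,000 < $55,000 → not met
8. pregnancy warning notice present → met
9. signage compliance review 27 days ago vs limit 30 → met
10. condition 'sells for on-premises consumption' holds; security system test 33 days ago vs limit 30 → not met
Not met: 4, 6, 7, 10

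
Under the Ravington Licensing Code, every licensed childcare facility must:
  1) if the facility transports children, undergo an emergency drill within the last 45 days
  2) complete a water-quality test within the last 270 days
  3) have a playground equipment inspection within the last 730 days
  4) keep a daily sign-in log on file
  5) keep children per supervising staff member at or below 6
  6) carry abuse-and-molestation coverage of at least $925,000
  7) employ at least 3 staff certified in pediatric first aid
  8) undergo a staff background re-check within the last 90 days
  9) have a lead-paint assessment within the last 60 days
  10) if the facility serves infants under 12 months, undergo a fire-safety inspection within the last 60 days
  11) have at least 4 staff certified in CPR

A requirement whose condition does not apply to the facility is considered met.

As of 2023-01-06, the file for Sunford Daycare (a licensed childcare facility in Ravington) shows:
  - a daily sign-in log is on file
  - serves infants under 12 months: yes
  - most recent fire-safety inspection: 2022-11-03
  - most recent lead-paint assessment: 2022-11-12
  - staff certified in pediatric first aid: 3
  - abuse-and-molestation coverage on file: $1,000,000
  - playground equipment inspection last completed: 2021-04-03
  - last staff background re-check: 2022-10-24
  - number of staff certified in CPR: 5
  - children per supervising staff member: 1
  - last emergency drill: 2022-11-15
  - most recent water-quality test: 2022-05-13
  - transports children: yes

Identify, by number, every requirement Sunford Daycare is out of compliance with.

1. condition 'transports children' holds; emergency drill 52 days ago vs limit 45 → not met
2. water-quality test 238 days ago vs limit 270 → met
3. playground equipment inspection 643 days ago vs limit 730 → met
4. daily sign-in log present → met
5. children per supervising staff member 1 ≤ 6 → met
6. abuse-and-molestation coverage $1,000,000 ≥ $925,000 → met
7. staff certified in pediatric first aid 3 ≥ 3 → met
8. staff background re-check 74 days ago vs limit 90 → met
9. lead-paint assessment 55 days ago vs limit 60 → met
10. condition 'serves infants under 12 months' holds; fire-safety inspection 64 days ago vs limit 60 → not met
11. staff certified in CPR 5 ≥ 4 → met
Not met: 1, 10

1, 10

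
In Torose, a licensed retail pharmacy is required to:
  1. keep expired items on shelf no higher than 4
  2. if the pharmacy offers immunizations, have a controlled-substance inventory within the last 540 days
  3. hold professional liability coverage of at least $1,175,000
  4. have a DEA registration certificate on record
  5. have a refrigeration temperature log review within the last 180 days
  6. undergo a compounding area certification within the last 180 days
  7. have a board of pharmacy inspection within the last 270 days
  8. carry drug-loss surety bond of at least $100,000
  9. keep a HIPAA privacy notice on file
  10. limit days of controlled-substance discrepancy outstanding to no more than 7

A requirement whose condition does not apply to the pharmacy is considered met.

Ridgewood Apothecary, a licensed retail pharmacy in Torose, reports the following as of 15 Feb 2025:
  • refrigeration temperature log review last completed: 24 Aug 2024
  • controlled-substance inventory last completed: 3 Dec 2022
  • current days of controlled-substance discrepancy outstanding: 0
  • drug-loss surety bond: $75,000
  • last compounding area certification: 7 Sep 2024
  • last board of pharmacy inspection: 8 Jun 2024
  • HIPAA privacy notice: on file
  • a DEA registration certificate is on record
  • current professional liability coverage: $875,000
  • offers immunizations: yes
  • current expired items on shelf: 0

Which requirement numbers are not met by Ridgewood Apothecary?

2, 3, 8

1. expired items on shelf 0 ≤ 4 → met
2. condition 'offers immunizations' holds; controlled-substance inventory 805 days ago vs limit 540 → not met
3. professional liability coverage $875,000 < $1,175,000 → not met
4. DEA registration certificate present → met
5. refrigeration temperature log review 175 days ago vs limit 180 → met
6. compounding area certification 161 days ago vs limit 180 → met
7. board of pharmacy inspection 252 days ago vs limit 270 → met
8. drug-loss surety bond $75,000 < $100,000 → not met
9. HIPAA privacy notice present → met
10. days of controlled-substance discrepancy outstanding 0 ≤ 7 → met
Not met: 2, 3, 8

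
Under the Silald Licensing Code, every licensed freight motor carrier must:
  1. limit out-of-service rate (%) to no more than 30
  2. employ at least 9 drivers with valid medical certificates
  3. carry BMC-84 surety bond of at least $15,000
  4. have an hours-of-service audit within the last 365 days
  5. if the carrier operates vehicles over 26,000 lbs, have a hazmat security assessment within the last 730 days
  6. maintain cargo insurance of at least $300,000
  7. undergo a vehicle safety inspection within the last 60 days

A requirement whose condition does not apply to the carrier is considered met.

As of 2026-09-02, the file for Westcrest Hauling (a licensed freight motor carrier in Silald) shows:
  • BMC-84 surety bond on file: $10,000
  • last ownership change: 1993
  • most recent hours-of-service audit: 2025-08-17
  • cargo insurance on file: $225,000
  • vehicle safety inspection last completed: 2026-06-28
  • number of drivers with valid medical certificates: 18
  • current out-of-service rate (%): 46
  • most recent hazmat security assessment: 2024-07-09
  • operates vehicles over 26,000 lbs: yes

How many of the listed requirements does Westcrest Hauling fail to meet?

6

1. out-of-service rate (%) 46 > 30 → not met
2. drivers with valid medical certificates 18 ≥ 9 → met
3. BMC-84 surety bond $10,000 < $15,000 → not met
4. hours-of-service audit 381 days ago vs limit 365 → not met
5. condition 'operates vehicles over 26,000 lbs' holds; hazmat security assessment 785 days ago vs limit 730 → not met
6. cargo insurance $225,000 < $300,000 → not met
7. vehicle safety inspection 66 days ago vs limit 60 → not met
Not met: 6 of 7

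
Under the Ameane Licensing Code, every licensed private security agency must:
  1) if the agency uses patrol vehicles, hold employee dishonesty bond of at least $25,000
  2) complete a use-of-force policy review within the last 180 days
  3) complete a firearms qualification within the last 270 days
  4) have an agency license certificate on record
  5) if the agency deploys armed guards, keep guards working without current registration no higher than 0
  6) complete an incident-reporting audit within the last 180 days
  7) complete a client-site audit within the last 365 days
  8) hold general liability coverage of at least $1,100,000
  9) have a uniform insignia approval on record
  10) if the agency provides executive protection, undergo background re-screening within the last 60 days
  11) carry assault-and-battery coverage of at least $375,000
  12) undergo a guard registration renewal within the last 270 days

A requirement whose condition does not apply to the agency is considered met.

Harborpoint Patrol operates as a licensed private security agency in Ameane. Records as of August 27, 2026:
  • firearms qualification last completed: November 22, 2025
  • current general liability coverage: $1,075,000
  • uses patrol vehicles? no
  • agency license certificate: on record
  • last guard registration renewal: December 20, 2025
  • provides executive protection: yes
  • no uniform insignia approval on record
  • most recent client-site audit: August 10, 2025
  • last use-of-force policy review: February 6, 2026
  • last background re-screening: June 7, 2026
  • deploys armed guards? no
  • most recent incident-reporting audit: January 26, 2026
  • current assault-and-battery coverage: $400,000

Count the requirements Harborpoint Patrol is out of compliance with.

1. condition 'uses patrol vehicles' does not hold → requirement n/a → met
2. use-of-force policy review 202 days ago vs limit 180 → not met
3. firearms qualification 278 days ago vs limit 270 → not met
4. agency license certificate present → met
5. condition 'deploys armed guards' does not hold → requirement n/a → met
6. incident-reporting audit 213 days ago vs limit 180 → not met
7. client-site audit 382 days ago vs limit 365 → not met
8. general liability coverage $1,075,000 < $1,100,000 → not met
9. uniform insignia approval absent → not met
10. condition 'provides executive protection' holds; background re-screening 81 days ago vs limit 60 → not met
11. assault-and-battery coverage $400,000 ≥ $375,000 → met
12. guard registration renewal 250 days ago vs limit 270 → met
Not met: 7 of 12

7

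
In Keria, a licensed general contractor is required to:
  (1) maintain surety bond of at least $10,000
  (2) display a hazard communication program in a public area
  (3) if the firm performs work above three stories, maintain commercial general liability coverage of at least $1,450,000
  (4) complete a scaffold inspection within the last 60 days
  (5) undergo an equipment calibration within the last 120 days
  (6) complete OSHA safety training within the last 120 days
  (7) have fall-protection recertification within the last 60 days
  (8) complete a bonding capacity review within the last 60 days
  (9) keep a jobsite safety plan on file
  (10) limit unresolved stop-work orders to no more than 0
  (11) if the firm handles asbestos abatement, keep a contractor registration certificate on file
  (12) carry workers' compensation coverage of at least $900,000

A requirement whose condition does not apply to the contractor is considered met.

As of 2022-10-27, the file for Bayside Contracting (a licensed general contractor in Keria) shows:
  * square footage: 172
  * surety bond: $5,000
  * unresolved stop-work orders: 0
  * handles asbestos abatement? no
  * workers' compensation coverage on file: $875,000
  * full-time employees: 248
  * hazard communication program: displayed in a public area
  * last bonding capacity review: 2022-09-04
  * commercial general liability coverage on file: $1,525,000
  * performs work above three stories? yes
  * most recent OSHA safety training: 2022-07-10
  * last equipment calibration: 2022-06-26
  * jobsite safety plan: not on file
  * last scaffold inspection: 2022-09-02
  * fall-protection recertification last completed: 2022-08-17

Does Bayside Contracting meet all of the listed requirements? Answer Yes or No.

1. surety bond $5,000 < $10,000 → not met
2. hazard communication program present → met
3. condition 'performs work above three stories' holds; commercial general liability coverage $1,525,000 ≥ $1,450,000 → met
4. scaffold inspection 55 days ago vs limit 60 → met
5. equipment calibration 123 days ago vs limit 120 → not met
6. OSHA safety training 109 days ago vs limit 120 → met
7. fall-protection recertification 71 days ago vs limit 60 → not met
8. bonding capacity review 53 days ago vs limit 60 → met
9. jobsite safety plan absent → not met
10. unresolved stop-work orders 0 ≤ 0 → met
11. condition 'handles asbestos abatement' does not hold → requirement n/a → met
12. workers' compensation coverage $875,000 < $900,000 → not met
Not met: 1, 5, 7, 9, 12

No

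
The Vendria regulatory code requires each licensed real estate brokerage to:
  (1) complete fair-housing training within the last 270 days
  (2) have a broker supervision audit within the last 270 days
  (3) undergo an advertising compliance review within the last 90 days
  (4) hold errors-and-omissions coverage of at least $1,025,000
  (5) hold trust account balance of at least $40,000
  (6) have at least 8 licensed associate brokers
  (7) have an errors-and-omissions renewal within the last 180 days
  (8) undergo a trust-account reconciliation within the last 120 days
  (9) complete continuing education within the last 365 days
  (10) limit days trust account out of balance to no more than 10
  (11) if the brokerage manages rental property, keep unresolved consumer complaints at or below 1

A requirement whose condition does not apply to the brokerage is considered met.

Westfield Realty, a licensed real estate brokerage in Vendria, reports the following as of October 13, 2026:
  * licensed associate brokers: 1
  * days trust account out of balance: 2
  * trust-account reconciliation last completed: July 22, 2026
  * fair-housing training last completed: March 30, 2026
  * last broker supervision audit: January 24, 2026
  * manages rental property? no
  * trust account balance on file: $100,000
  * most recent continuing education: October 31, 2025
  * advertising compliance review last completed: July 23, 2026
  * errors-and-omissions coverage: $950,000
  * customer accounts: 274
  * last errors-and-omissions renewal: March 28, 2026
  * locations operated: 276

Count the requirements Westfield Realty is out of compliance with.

3

1. fair-housing training 197 days ago vs limit 270 → met
2. broker supervision audit 262 days ago vs limit 270 → met
3. advertising compliance review 82 days ago vs limit 90 → met
4. errors-and-omissions coverage $950,000 < $1,025,000 → not met
5. trust account balance $100,000 ≥ $40,000 → met
6. licensed associate brokers 1 < 8 → not met
7. errors-and-omissions renewal 199 days ago vs limit 180 → not met
8. trust-account reconciliation 83 days ago vs limit 120 → met
9. continuing education 347 days ago vs limit 365 → met
10. days trust account out of balance 2 ≤ 10 → met
11. condition 'manages rental property' does not hold → requirement n/a → met
Not met: 3 of 11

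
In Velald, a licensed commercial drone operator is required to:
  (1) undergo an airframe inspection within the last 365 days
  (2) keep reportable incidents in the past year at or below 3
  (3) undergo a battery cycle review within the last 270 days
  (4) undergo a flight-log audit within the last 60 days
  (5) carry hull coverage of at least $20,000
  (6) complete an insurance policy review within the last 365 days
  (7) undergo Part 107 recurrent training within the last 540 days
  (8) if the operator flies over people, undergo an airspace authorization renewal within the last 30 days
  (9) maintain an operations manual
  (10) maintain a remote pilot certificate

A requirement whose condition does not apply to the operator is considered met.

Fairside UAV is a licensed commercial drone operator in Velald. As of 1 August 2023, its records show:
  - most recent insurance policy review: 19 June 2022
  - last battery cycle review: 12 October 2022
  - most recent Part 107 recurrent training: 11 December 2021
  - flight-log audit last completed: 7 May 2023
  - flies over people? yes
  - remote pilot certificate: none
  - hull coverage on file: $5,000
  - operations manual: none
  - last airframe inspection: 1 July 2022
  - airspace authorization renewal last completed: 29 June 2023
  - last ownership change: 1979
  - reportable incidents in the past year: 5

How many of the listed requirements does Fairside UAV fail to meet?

1. airframe inspection 396 days ago vs limit 365 → not met
2. reportable incidents in the past year 5 > 3 → not met
3. battery cycle review 293 days ago vs limit 270 → not met
4. flight-log audit 86 days ago vs limit 60 → not met
5. hull coverage $5,000 < $20,000 → not met
6. insurance policy review 408 days ago vs limit 365 → not met
7. Part 107 recurrent training 598 days ago vs limit 540 → not met
8. condition 'flies over people' holds; airspace authorization renewal 33 days ago vs limit 30 → not met
9. operations manual absent → not met
10. remote pilot certificate absent → not met
Not met: 10 of 10

10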